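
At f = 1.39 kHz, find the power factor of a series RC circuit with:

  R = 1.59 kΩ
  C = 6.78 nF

Step 1 — Angular frequency: ω = 2π·f = 2π·1390 = 8734 rad/s.
Step 2 — Component impedances:
  R: Z = R = 1590 Ω
  C: Z = 1/(jωC) = -j/(ω·C) = 0 - j1.689e+04 Ω
Step 3 — Series combination: Z_total = R + C = 1590 - j1.689e+04 Ω = 1.696e+04∠-84.6° Ω.
Step 4 — Power factor: PF = cos(φ) = Re(Z)/|Z| = 1590/16962.6 = 0.09374.
Step 5 — Type: Im(Z) = -1.689e+04 ⇒ leading (phase φ = -84.6°).

PF = 0.09374 (leading, φ = -84.6°)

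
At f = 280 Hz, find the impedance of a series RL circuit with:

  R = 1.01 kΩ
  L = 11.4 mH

Step 1 — Angular frequency: ω = 2π·f = 2π·280 = 1759 rad/s.
Step 2 — Component impedances:
  R: Z = R = 1010 Ω
  L: Z = jωL = j·1759·0.0114 = 0 + j20.06 Ω
Step 3 — Series combination: Z_total = R + L = 1010 + j20.06 Ω = 1010∠1.1° Ω.

Z = 1010 + j20.06 Ω = 1010∠1.1° Ω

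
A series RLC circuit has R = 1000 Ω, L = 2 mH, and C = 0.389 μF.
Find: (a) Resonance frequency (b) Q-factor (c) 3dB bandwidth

Step 1 — Resonance condition Im(Z)=0 gives ω₀ = 1/√(LC).
Step 2 — ω₀ = 1/√(0.002·3.89e-07) = 3.585e+04 rad/s.
Step 3 — f₀ = ω₀/(2π) = 5706 Hz.
Step 4 — Series Q: Q = ω₀L/R = 3.585e+04·0.002/1000 = 0.0717.
Step 5 — 3dB bandwidth: Δω = ω₀/Q = 5e+05 rad/s; BW = Δω/(2π) = 7.958e+04 Hz.

(a) f₀ = 5706 Hz  (b) Q = 0.0717  (c) BW = 7.958e+04 Hz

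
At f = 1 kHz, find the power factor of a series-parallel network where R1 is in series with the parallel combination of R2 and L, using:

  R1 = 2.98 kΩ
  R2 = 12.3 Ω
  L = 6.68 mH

Step 1 — Angular frequency: ω = 2π·f = 2π·1000 = 6283 rad/s.
Step 2 — Component impedances:
  R1: Z = R = 2980 Ω
  R2: Z = R = 12.3 Ω
  L: Z = jωL = j·6283·0.00668 = 0 + j41.97 Ω
Step 3 — Parallel branch: R2 || L = 1/(1/R2 + 1/L) = 11.33 + j3.319 Ω.
Step 4 — Series with R1: Z_total = R1 + (R2 || L) = 2991 + j3.319 Ω = 2991∠0.1° Ω.
Step 5 — Power factor: PF = cos(φ) = Re(Z)/|Z| = 2991/2991 = 1.
Step 6 — Type: Im(Z) = 3.319 ⇒ lagging (phase φ = 0.1°).

PF = 1 (lagging, φ = 0.1°)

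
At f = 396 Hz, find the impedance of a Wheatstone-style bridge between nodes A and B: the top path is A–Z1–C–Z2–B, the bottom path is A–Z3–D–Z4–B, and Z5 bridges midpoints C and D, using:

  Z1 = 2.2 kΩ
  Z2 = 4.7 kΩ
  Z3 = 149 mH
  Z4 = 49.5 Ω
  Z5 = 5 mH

Step 1 — Angular frequency: ω = 2π·f = 2π·396 = 2488 rad/s.
Step 2 — Component impedances:
  Z1: Z = R = 2200 Ω
  Z2: Z = R = 4700 Ω
  Z3: Z = jωL = j·2488·0.149 = 0 + j370.7 Ω
  Z4: Z = R = 49.5 Ω
  Z5: Z = jωL = j·2488·0.005 = 0 + j12.44 Ω
Step 3 — Bridge requires nodal analysis (the Z5 bridge couples midpoints C and D, so the two paths cannot be reduced to a simple series/parallel combination). Setting node B to ground and injecting 1 A at node A, the 3-node admittance system at A, C, D solves to V_A = Z_AB = 109.7 + j360.2 Ω = 376.5∠73.1° Ω.

Z = 109.7 + j360.2 Ω = 376.5∠73.1° Ω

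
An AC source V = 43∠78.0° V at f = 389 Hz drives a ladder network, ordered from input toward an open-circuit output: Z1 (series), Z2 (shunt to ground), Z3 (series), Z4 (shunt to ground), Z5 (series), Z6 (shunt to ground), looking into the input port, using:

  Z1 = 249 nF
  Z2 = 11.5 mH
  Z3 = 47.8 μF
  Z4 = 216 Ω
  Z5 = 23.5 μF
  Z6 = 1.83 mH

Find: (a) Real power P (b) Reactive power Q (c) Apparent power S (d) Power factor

Step 1 — Angular frequency: ω = 2π·f = 2π·389 = 2444 rad/s.
Step 2 — Component impedances:
  Z1: Z = 1/(jωC) = -j/(ω·C) = 0 - j1643 Ω
  Z2: Z = jωL = j·2444·0.0115 = 0 + j28.11 Ω
  Z3: Z = 1/(jωC) = -j/(ω·C) = 0 - j8.559 Ω
  Z4: Z = R = 216 Ω
  Z5: Z = 1/(jωC) = -j/(ω·C) = 0 - j17.41 Ω
  Z6: Z = jωL = j·2444·0.00183 = 0 + j4.473 Ω
Step 3 — Ladder network (open output): work backward from the far end, alternating series and parallel combinations. Z_in = 13.58 - j1732 Ω = 1732∠-89.6° Ω.
Step 4 — Source phasor: V = 43∠78.0° V = 8.94 + j42.06 V.
Step 5 — Current: I = V / Z = -0.02424 + j0.005351 A = 0.02482∠167.6° A.
Step 6 — Complex power: S = V·I* = 0.008369 - j1.067 VA.
Step 7 — Real power: P = Re(S) = 0.008369 W.
Step 8 — Reactive power: Q = Im(S) = -1.067 VAR.
Step 9 — Apparent power: |S| = 1.067 VA.
Step 10 — Power factor: PF = P/|S| = 0.00784 (leading).

(a) P = 0.008369 W  (b) Q = -1.067 VAR  (c) S = 1.067 VA  (d) PF = 0.00784 (leading)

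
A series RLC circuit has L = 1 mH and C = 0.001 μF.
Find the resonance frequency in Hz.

Step 1 — Resonance condition Im(Z)=0 gives ω₀ = 1/√(LC).
Step 2 — ω₀ = 1/√(0.001·1e-09) = 1e+06 rad/s.
Step 3 — f₀ = ω₀/(2π) = 1.592e+05 Hz.

f₀ = 1.592e+05 Hz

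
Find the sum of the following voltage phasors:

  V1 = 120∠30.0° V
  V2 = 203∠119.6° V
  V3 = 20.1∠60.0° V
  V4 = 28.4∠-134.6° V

Step 1 — Convert each phasor to rectangular form:
  V1 = 120·(cos(30.0°) + j·sin(30.0°)) = 103.9 + j60 V
  V2 = 203·(cos(119.6°) + j·sin(119.6°)) = -100.3 + j176.5 V
  V3 = 20.1·(cos(60.0°) + j·sin(60.0°)) = 10.05 + j17.41 V
  V4 = 28.4·(cos(-134.6°) + j·sin(-134.6°)) = -19.94 - j20.22 V
Step 2 — Sum components: V_total = -6.238 + j233.7 V.
Step 3 — Convert to polar: |V_total| = 233.8 V, ∠V_total = 91.5°.

V_total = 233.8∠91.5° V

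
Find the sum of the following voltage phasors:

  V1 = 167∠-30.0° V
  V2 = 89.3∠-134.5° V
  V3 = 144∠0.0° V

Step 1 — Convert each phasor to rectangular form:
  V1 = 167·(cos(-30.0°) + j·sin(-30.0°)) = 144.6 - j83.5 V
  V2 = 89.3·(cos(-134.5°) + j·sin(-134.5°)) = -62.59 - j63.69 V
  V3 = 144·(cos(0.0°) + j·sin(0.0°)) = 144 V
Step 2 — Sum components: V_total = 226 - j147.2 V.
Step 3 — Convert to polar: |V_total| = 269.7 V, ∠V_total = -33.1°.

V_total = 269.7∠-33.1° V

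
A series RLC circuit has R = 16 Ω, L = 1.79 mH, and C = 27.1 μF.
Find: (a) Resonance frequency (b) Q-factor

Step 1 — Resonance condition Im(Z)=0 gives ω₀ = 1/√(LC).
Step 2 — ω₀ = 1/√(0.00179·2.71e-05) = 4540 rad/s.
Step 3 — f₀ = ω₀/(2π) = 722.6 Hz.
Step 4 — Series Q: Q = ω₀L/R = 4540·0.00179/16 = 0.508.

(a) f₀ = 722.6 Hz  (b) Q = 0.508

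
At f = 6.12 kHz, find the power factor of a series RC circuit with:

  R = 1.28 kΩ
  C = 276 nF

Step 1 — Angular frequency: ω = 2π·f = 2π·6120 = 3.845e+04 rad/s.
Step 2 — Component impedances:
  R: Z = R = 1280 Ω
  C: Z = 1/(jωC) = -j/(ω·C) = 0 - j94.22 Ω
Step 3 — Series combination: Z_total = R + C = 1280 - j94.22 Ω = 1283∠-4.2° Ω.
Step 4 — Power factor: PF = cos(φ) = Re(Z)/|Z| = 1280/1283.5 = 0.9973.
Step 5 — Type: Im(Z) = -94.22 ⇒ leading (phase φ = -4.2°).

PF = 0.9973 (leading, φ = -4.2°)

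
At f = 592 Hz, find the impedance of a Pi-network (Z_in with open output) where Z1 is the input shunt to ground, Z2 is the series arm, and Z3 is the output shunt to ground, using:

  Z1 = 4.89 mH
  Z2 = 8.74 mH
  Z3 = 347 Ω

Step 1 — Angular frequency: ω = 2π·f = 2π·592 = 3720 rad/s.
Step 2 — Component impedances:
  Z1: Z = jωL = j·3720·0.00489 = 0 + j18.19 Ω
  Z2: Z = jωL = j·3720·0.00874 = 0 + j32.51 Ω
  Z3: Z = R = 347 Ω
Step 3 — With open output, the series arm Z2 and the output shunt Z3 appear in series to ground: Z2 + Z3 = 347 + j32.51 Ω.
Step 4 — Parallel with input shunt Z1: Z_in = Z1 || (Z2 + Z3) = 0.9335 + j18.05 Ω = 18.08∠87.0° Ω.

Z = 0.9335 + j18.05 Ω = 18.08∠87.0° Ω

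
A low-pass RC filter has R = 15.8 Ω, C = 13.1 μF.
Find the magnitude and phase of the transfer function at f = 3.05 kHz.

Step 1 — Angular frequency: ω = 2π·3050 = 1.916e+04 rad/s.
Step 2 — Transfer function: H(jω) = 1/(1 + jωRC).
Step 3 — Denominator: 1 + jωRC = 1 + j·1.916e+04·15.8·1.31e-05 = 1 + j3.967.
Step 4 — H = 0.05976 - j0.237.
Step 5 — Magnitude: |H| = 0.2445 (-12.2 dB); phase: φ = -75.8°.

|H| = 0.2445 (-12.2 dB), φ = -75.8°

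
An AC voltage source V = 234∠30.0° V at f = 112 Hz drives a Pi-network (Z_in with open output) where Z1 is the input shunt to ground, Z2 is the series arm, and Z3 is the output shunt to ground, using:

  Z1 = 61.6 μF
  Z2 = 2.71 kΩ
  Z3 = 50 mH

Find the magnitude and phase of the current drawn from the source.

Step 1 — Angular frequency: ω = 2π·f = 2π·112 = 703.7 rad/s.
Step 2 — Component impedances:
  Z1: Z = 1/(jωC) = -j/(ω·C) = 0 - j23.07 Ω
  Z2: Z = R = 2710 Ω
  Z3: Z = jωL = j·703.7·0.05 = 0 + j35.19 Ω
Step 3 — With open output, the series arm Z2 and the output shunt Z3 appear in series to ground: Z2 + Z3 = 2710 + j35.19 Ω.
Step 4 — Parallel with input shunt Z1: Z_in = Z1 || (Z2 + Z3) = 0.1964 - j23.07 Ω = 23.07∠-89.5° Ω.
Step 5 — Source phasor: V = 234∠30.0° V = 202.6 + j117 V.
Step 6 — Ohm's law: I = V / Z_total = (202.6 + j117) / (0.1964 - j23.07) = -4.997 + j8.827 A.
Step 7 — Convert to polar: |I| = 10.14 A, ∠I = 119.5°.

I = 10.14∠119.5° A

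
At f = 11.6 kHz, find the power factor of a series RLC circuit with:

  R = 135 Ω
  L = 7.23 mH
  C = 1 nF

Step 1 — Angular frequency: ω = 2π·f = 2π·1.16e+04 = 7.288e+04 rad/s.
Step 2 — Component impedances:
  R: Z = R = 135 Ω
  L: Z = jωL = j·7.288e+04·0.00723 = 0 + j527 Ω
  C: Z = 1/(jωC) = -j/(ω·C) = 0 - j1.372e+04 Ω
Step 3 — Series combination: Z_total = R + L + C = 135 - j1.319e+04 Ω = 1.319e+04∠-89.4° Ω.
Step 4 — Power factor: PF = cos(φ) = Re(Z)/|Z| = 135/13194 = 0.01023.
Step 5 — Type: Im(Z) = -1.319e+04 ⇒ leading (phase φ = -89.4°).

PF = 0.01023 (leading, φ = -89.4°)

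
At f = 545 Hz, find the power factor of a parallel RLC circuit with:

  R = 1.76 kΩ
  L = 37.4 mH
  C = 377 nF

Step 1 — Angular frequency: ω = 2π·f = 2π·545 = 3424 rad/s.
Step 2 — Component impedances:
  R: Z = R = 1760 Ω
  L: Z = jωL = j·3424·0.0374 = 0 + j128.1 Ω
  C: Z = 1/(jωC) = -j/(ω·C) = 0 - j774.6 Ω
Step 3 — Parallel combination: 1/Z_total = 1/R + 1/L + 1/C; Z_total = 13.28 + j152.3 Ω = 152.9∠85.0° Ω.
Step 4 — Power factor: PF = cos(φ) = Re(Z)/|Z| = 13.28/152.9 = 0.08685.
Step 5 — Type: Im(Z) = 152.3 ⇒ lagging (phase φ = 85.0°).

PF = 0.08685 (lagging, φ = 85.0°)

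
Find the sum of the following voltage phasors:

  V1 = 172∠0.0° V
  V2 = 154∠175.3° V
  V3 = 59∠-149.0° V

Step 1 — Convert each phasor to rectangular form:
  V1 = 172·(cos(0.0°) + j·sin(0.0°)) = 172 V
  V2 = 154·(cos(175.3°) + j·sin(175.3°)) = -153.5 + j12.62 V
  V3 = 59·(cos(-149.0°) + j·sin(-149.0°)) = -50.57 - j30.39 V
Step 2 — Sum components: V_total = -32.06 - j17.77 V.
Step 3 — Convert to polar: |V_total| = 36.65 V, ∠V_total = -151.0°.

V_total = 36.65∠-151.0° V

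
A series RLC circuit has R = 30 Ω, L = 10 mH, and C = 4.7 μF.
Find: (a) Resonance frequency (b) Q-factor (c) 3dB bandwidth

Step 1 — Resonance: ω₀ = 1/√(LC) = 1/√(0.01·4.7e-06) = 4613 rad/s.
Step 2 — f₀ = ω₀/(2π) = 734.1 Hz.
Step 3 — Series Q: Q = ω₀L/R = 4613·0.01/30 = 1.538.
Step 4 — Bandwidth: Δω = ω₀/Q = 3000 rad/s; BW = Δω/(2π) = 477.5 Hz.

(a) f₀ = 734.1 Hz  (b) Q = 1.538  (c) BW = 477.5 Hz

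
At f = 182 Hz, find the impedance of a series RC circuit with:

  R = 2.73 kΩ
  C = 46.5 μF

Step 1 — Angular frequency: ω = 2π·f = 2π·182 = 1144 rad/s.
Step 2 — Component impedances:
  R: Z = R = 2730 Ω
  C: Z = 1/(jωC) = -j/(ω·C) = 0 - j18.81 Ω
Step 3 — Series combination: Z_total = R + C = 2730 - j18.81 Ω = 2730∠-0.4° Ω.

Z = 2730 - j18.81 Ω = 2730∠-0.4° Ω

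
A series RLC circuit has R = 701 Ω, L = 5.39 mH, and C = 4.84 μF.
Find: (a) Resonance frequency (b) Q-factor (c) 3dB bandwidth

Step 1 — Resonance: ω₀ = 1/√(LC) = 1/√(0.00539·4.84e-06) = 6191 rad/s.
Step 2 — f₀ = ω₀/(2π) = 985.4 Hz.
Step 3 — Series Q: Q = ω₀L/R = 6191·0.00539/701 = 0.04761.
Step 4 — Bandwidth: Δω = ω₀/Q = 1.301e+05 rad/s; BW = Δω/(2π) = 2.07e+04 Hz.

(a) f₀ = 985.4 Hz  (b) Q = 0.04761  (c) BW = 2.07e+04 Hz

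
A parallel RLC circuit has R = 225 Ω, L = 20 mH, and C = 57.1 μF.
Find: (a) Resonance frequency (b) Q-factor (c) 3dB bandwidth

Step 1 — Resonance: ω₀ = 1/√(LC) = 1/√(0.02·5.71e-05) = 935.8 rad/s.
Step 2 — f₀ = ω₀/(2π) = 148.9 Hz.
Step 3 — Parallel Q: Q = R/(ω₀L) = 225/(935.8·0.02) = 12.02.
Step 4 — Bandwidth: Δω = ω₀/Q = 77.84 rad/s; BW = Δω/(2π) = 12.39 Hz.

(a) f₀ = 148.9 Hz  (b) Q = 12.02  (c) BW = 12.39 Hz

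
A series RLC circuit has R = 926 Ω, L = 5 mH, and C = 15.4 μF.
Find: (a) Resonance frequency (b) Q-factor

Step 1 — Resonance condition Im(Z)=0 gives ω₀ = 1/√(LC).
Step 2 — ω₀ = 1/√(0.005·1.54e-05) = 3604 rad/s.
Step 3 — f₀ = ω₀/(2π) = 573.6 Hz.
Step 4 — Series Q: Q = ω₀L/R = 3604·0.005/926 = 0.01946.

(a) f₀ = 573.6 Hz  (b) Q = 0.01946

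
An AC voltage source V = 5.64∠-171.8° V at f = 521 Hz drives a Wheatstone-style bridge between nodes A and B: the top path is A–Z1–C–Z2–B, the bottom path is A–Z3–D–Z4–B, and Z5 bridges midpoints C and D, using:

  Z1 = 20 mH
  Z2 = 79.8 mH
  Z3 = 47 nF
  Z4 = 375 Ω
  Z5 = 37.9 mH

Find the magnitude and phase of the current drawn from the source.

Step 1 — Angular frequency: ω = 2π·f = 2π·521 = 3274 rad/s.
Step 2 — Component impedances:
  Z1: Z = jωL = j·3274·0.02 = 0 + j65.47 Ω
  Z2: Z = jωL = j·3274·0.0798 = 0 + j261.2 Ω
  Z3: Z = 1/(jωC) = -j/(ω·C) = 0 - j6500 Ω
  Z4: Z = R = 375 Ω
  Z5: Z = jωL = j·3274·0.0379 = 0 + j124.1 Ω
Step 3 — Bridge requires nodal analysis (the Z5 bridge couples midpoints C and D, so the two paths cannot be reduced to a simple series/parallel combination). Setting node B to ground and injecting 1 A at node A, the 3-node admittance system at A, C, D solves to V_A = Z_AB = 87.08 + j237.3 Ω = 252.8∠69.9° Ω.
Step 4 — Source phasor: V = 5.64∠-171.8° V = -5.582 - j0.8044 V.
Step 5 — Ohm's law: I = V / Z_total = (-5.582 - j0.8044) / (87.08 + j237.3) = -0.01059 + j0.01963 A.
Step 6 — Convert to polar: |I| = 0.02231 A, ∠I = 118.3°.

I = 0.02231∠118.3° A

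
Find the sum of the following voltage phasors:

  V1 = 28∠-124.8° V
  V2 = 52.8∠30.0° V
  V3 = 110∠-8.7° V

Step 1 — Convert each phasor to rectangular form:
  V1 = 28·(cos(-124.8°) + j·sin(-124.8°)) = -15.98 - j22.99 V
  V2 = 52.8·(cos(30.0°) + j·sin(30.0°)) = 45.73 + j26.4 V
  V3 = 110·(cos(-8.7°) + j·sin(-8.7°)) = 108.7 - j16.64 V
Step 2 — Sum components: V_total = 138.5 - j13.23 V.
Step 3 — Convert to polar: |V_total| = 139.1 V, ∠V_total = -5.5°.

V_total = 139.1∠-5.5° V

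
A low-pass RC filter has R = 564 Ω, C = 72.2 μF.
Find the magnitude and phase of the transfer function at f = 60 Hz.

Step 1 — Angular frequency: ω = 2π·60 = 377 rad/s.
Step 2 — Transfer function: H(jω) = 1/(1 + jωRC).
Step 3 — Denominator: 1 + jωRC = 1 + j·377·564·7.22e-05 = 1 + j15.35.
Step 4 — H = 0.004225 - j0.06487.
Step 5 — Magnitude: |H| = 0.065 (-23.7 dB); phase: φ = -86.3°.

|H| = 0.065 (-23.7 dB), φ = -86.3°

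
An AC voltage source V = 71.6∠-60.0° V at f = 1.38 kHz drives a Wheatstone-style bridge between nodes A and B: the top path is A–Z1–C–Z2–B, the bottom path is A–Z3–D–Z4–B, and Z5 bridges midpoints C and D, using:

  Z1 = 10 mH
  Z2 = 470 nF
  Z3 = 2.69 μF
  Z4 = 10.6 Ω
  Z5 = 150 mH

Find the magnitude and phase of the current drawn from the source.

Step 1 — Angular frequency: ω = 2π·f = 2π·1380 = 8671 rad/s.
Step 2 — Component impedances:
  Z1: Z = jωL = j·8671·0.01 = 0 + j86.71 Ω
  Z2: Z = 1/(jωC) = -j/(ω·C) = 0 - j245.4 Ω
  Z3: Z = 1/(jωC) = -j/(ω·C) = 0 - j42.87 Ω
  Z4: Z = R = 10.6 Ω
  Z5: Z = jωL = j·8671·0.15 = 0 + j1301 Ω
Step 3 — Bridge requires nodal analysis (the Z5 bridge couples midpoints C and D, so the two paths cannot be reduced to a simple series/parallel combination). Setting node B to ground and injecting 1 A at node A, the 3-node admittance system at A, C, D solves to V_A = Z_AB = 6.692 - j36.12 Ω = 36.73∠-79.5° Ω.
Step 4 — Source phasor: V = 71.6∠-60.0° V = 35.8 - j62.01 V.
Step 5 — Ohm's law: I = V / Z_total = (35.8 - j62.01) / (6.692 - j36.12) = 1.838 + j0.6508 A.
Step 6 — Convert to polar: |I| = 1.949 A, ∠I = 19.5°.

I = 1.949∠19.5° A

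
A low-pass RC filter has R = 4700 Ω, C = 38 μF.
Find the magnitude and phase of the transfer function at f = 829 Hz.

Step 1 — Angular frequency: ω = 2π·829 = 5209 rad/s.
Step 2 — Transfer function: H(jω) = 1/(1 + jωRC).
Step 3 — Denominator: 1 + jωRC = 1 + j·5209·4700·3.8e-05 = 1 + j930.3.
Step 4 — H = 1.155e-06 - j0.001075.
Step 5 — Magnitude: |H| = 0.001075 (-59.4 dB); phase: φ = -89.9°.

|H| = 0.001075 (-59.4 dB), φ = -89.9°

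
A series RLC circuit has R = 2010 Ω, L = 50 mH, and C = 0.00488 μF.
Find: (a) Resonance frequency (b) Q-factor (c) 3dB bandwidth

Step 1 — Resonance: ω₀ = 1/√(LC) = 1/√(0.05·4.88e-09) = 6.402e+04 rad/s.
Step 2 — f₀ = ω₀/(2π) = 1.019e+04 Hz.
Step 3 — Series Q: Q = ω₀L/R = 6.402e+04·0.05/2010 = 1.592.
Step 4 — Bandwidth: Δω = ω₀/Q = 4.02e+04 rad/s; BW = Δω/(2π) = 6398 Hz.

(a) f₀ = 1.019e+04 Hz  (b) Q = 1.592  (c) BW = 6398 Hz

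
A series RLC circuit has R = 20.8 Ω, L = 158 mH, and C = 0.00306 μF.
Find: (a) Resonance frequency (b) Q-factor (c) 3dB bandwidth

Step 1 — Resonance: ω₀ = 1/√(LC) = 1/√(0.158·3.06e-09) = 4.548e+04 rad/s.
Step 2 — f₀ = ω₀/(2π) = 7238 Hz.
Step 3 — Series Q: Q = ω₀L/R = 4.548e+04·0.158/20.8 = 345.5.
Step 4 — Bandwidth: Δω = ω₀/Q = 131.6 rad/s; BW = Δω/(2π) = 20.95 Hz.

(a) f₀ = 7238 Hz  (b) Q = 345.5  (c) BW = 20.95 Hz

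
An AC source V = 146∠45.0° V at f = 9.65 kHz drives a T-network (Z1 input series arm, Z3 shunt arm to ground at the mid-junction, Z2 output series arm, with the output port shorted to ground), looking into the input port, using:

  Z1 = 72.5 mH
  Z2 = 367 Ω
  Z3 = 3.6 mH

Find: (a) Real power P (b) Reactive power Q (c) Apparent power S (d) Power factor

Step 1 — Angular frequency: ω = 2π·f = 2π·9650 = 6.063e+04 rad/s.
Step 2 — Component impedances:
  Z1: Z = jωL = j·6.063e+04·0.0725 = 0 + j4396 Ω
  Z2: Z = R = 367 Ω
  Z3: Z = jωL = j·6.063e+04·0.0036 = 0 + j218.3 Ω
Step 3 — With the output port shorted to ground, the output series arm Z2 runs from the junction to ground; the shunt arm Z3 also runs from the junction to ground. They appear in parallel: Z3 || Z2 = 95.9 + j161.2 Ω.
Step 4 — Series with input arm Z1: Z_in = Z1 + (Z3 || Z2) = 95.9 + j4557 Ω = 4558∠88.8° Ω.
Step 5 — Source phasor: V = 146∠45.0° V = 103.2 + j103.2 V.
Step 6 — Current: I = V / Z = 0.02312 - j0.02217 A = 0.03203∠-43.8° A.
Step 7 — Complex power: S = V·I* = 0.09839 + j4.675 VA.
Step 8 — Real power: P = Re(S) = 0.09839 W.
Step 9 — Reactive power: Q = Im(S) = 4.675 VAR.
Step 10 — Apparent power: |S| = 4.676 VA.
Step 11 — Power factor: PF = P/|S| = 0.02104 (lagging).

(a) P = 0.09839 W  (b) Q = 4.675 VAR  (c) S = 4.676 VA  (d) PF = 0.02104 (lagging)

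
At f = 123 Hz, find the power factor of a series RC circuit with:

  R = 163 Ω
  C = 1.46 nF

Step 1 — Angular frequency: ω = 2π·f = 2π·123 = 772.8 rad/s.
Step 2 — Component impedances:
  R: Z = R = 163 Ω
  C: Z = 1/(jωC) = -j/(ω·C) = 0 - j8.863e+05 Ω
Step 3 — Series combination: Z_total = R + C = 163 - j8.863e+05 Ω = 8.863e+05∠-90.0° Ω.
Step 4 — Power factor: PF = cos(φ) = Re(Z)/|Z| = 163/8.863e+05 = 0.0001839.
Step 5 — Type: Im(Z) = -8.863e+05 ⇒ leading (phase φ = -90.0°).

PF = 0.0001839 (leading, φ = -90.0°)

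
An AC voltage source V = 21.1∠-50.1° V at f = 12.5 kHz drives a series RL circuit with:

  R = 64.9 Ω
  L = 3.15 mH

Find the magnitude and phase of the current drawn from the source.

Step 1 — Angular frequency: ω = 2π·f = 2π·1.25e+04 = 7.854e+04 rad/s.
Step 2 — Component impedances:
  R: Z = R = 64.9 Ω
  L: Z = jωL = j·7.854e+04·0.00315 = 0 + j247.4 Ω
Step 3 — Series combination: Z_total = R + L = 64.9 + j247.4 Ω = 255.8∠75.3° Ω.
Step 4 — Source phasor: V = 21.1∠-50.1° V = 13.53 - j16.19 V.
Step 5 — Ohm's law: I = V / Z_total = (13.53 - j16.19) / (64.9 + j247.4) = -0.04779 - j0.06724 A.
Step 6 — Convert to polar: |I| = 0.0825 A, ∠I = -125.4°.

I = 0.0825∠-125.4° A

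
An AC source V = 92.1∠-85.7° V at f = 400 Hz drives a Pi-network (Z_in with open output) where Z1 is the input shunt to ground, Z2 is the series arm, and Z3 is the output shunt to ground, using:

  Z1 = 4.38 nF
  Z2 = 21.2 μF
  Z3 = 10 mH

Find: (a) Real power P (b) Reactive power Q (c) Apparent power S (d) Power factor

Step 1 — Angular frequency: ω = 2π·f = 2π·400 = 2513 rad/s.
Step 2 — Component impedances:
  Z1: Z = 1/(jωC) = -j/(ω·C) = 0 - j9.084e+04 Ω
  Z2: Z = 1/(jωC) = -j/(ω·C) = 0 - j18.77 Ω
  Z3: Z = jωL = j·2513·0.01 = 0 + j25.13 Ω
Step 3 — With open output, the series arm Z2 and the output shunt Z3 appear in series to ground: Z2 + Z3 = 0 + j6.364 Ω.
Step 4 — Parallel with input shunt Z1: Z_in = Z1 || (Z2 + Z3) = 0 + j6.365 Ω = 6.365∠90.0° Ω.
Step 5 — Source phasor: V = 92.1∠-85.7° V = 6.906 - j91.84 V.
Step 6 — Current: I = V / Z = -14.43 - j1.085 A = 14.47∠-175.7° A.
Step 7 — Complex power: S = V·I* = 0 + j1333 VA.
Step 8 — Real power: P = Re(S) = 0 W.
Step 9 — Reactive power: Q = Im(S) = 1333 VAR.
Step 10 — Apparent power: |S| = 1333 VA.
Step 11 — Power factor: PF = P/|S| = 0 (lagging).

(a) P = 0 W  (b) Q = 1333 VAR  (c) S = 1333 VA  (d) PF = 0 (lagging)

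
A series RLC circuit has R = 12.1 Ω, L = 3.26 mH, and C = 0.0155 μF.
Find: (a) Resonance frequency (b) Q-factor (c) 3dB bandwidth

Step 1 — Resonance: ω₀ = 1/√(LC) = 1/√(0.00326·1.55e-08) = 1.407e+05 rad/s.
Step 2 — f₀ = ω₀/(2π) = 2.239e+04 Hz.
Step 3 — Series Q: Q = ω₀L/R = 1.407e+05·0.00326/12.1 = 37.9.
Step 4 — Bandwidth: Δω = ω₀/Q = 3712 rad/s; BW = Δω/(2π) = 590.7 Hz.

(a) f₀ = 2.239e+04 Hz  (b) Q = 37.9  (c) BW = 590.7 Hz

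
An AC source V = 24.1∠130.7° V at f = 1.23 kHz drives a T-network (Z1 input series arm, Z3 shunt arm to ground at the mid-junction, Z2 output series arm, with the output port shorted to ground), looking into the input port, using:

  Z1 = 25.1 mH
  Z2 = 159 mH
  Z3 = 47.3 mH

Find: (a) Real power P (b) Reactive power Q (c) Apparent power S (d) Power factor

Step 1 — Angular frequency: ω = 2π·f = 2π·1230 = 7728 rad/s.
Step 2 — Component impedances:
  Z1: Z = jωL = j·7728·0.0251 = 0 + j194 Ω
  Z2: Z = jωL = j·7728·0.159 = 0 + j1229 Ω
  Z3: Z = jωL = j·7728·0.0473 = 0 + j365.5 Ω
Step 3 — With the output port shorted to ground, the output series arm Z2 runs from the junction to ground; the shunt arm Z3 also runs from the junction to ground. They appear in parallel: Z3 || Z2 = 0 + j281.7 Ω.
Step 4 — Series with input arm Z1: Z_in = Z1 + (Z3 || Z2) = 0 + j475.7 Ω = 475.7∠90.0° Ω.
Step 5 — Source phasor: V = 24.1∠130.7° V = -15.72 + j18.27 V.
Step 6 — Current: I = V / Z = 0.03841 + j0.03304 A = 0.05066∠40.7° A.
Step 7 — Complex power: S = V·I* = 0 + j1.221 VA.
Step 8 — Real power: P = Re(S) = 0 W.
Step 9 — Reactive power: Q = Im(S) = 1.221 VAR.
Step 10 — Apparent power: |S| = 1.221 VA.
Step 11 — Power factor: PF = P/|S| = 0 (lagging).

(a) P = 0 W  (b) Q = 1.221 VAR  (c) S = 1.221 VA  (d) PF = 0 (lagging)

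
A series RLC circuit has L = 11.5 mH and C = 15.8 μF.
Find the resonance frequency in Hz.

Step 1 — Resonance condition Im(Z)=0 gives ω₀ = 1/√(LC).
Step 2 — ω₀ = 1/√(0.0115·1.58e-05) = 2346 rad/s.
Step 3 — f₀ = ω₀/(2π) = 373.4 Hz.

f₀ = 373.4 Hz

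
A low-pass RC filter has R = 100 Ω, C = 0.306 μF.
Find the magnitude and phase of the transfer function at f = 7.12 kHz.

Step 1 — Angular frequency: ω = 2π·7120 = 4.474e+04 rad/s.
Step 2 — Transfer function: H(jω) = 1/(1 + jωRC).
Step 3 — Denominator: 1 + jωRC = 1 + j·4.474e+04·100·3.06e-07 = 1 + j1.369.
Step 4 — H = 0.348 - j0.4763.
Step 5 — Magnitude: |H| = 0.5899 (-4.6 dB); phase: φ = -53.9°.

|H| = 0.5899 (-4.6 dB), φ = -53.9°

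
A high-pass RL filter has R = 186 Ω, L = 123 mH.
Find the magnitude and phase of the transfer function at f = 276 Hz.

Step 1 — Angular frequency: ω = 2π·276 = 1734 rad/s.
Step 2 — Transfer function: H(jω) = jωL/(R + jωL).
Step 3 — Numerator jωL = j·213.3; denominator R + jωL = 186 + j213.3.
Step 4 — H = 0.5681 + j0.4953.
Step 5 — Magnitude: |H| = 0.7537 (-2.5 dB); phase: φ = 41.1°.

|H| = 0.7537 (-2.5 dB), φ = 41.1°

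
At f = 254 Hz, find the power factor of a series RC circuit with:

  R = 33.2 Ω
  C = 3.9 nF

Step 1 — Angular frequency: ω = 2π·f = 2π·254 = 1596 rad/s.
Step 2 — Component impedances:
  R: Z = R = 33.2 Ω
  C: Z = 1/(jωC) = -j/(ω·C) = 0 - j1.607e+05 Ω
Step 3 — Series combination: Z_total = R + C = 33.2 - j1.607e+05 Ω = 1.607e+05∠-90.0° Ω.
Step 4 — Power factor: PF = cos(φ) = Re(Z)/|Z| = 33.2/1.607e+05 = 0.0002066.
Step 5 — Type: Im(Z) = -1.607e+05 ⇒ leading (phase φ = -90.0°).

PF = 0.0002066 (leading, φ = -90.0°)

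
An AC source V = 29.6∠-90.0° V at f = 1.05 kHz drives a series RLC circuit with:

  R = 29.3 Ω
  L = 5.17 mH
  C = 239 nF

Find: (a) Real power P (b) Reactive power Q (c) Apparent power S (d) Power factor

Step 1 — Angular frequency: ω = 2π·f = 2π·1050 = 6597 rad/s.
Step 2 — Component impedances:
  R: Z = R = 29.3 Ω
  L: Z = jωL = j·6597·0.00517 = 0 + j34.11 Ω
  C: Z = 1/(jωC) = -j/(ω·C) = 0 - j634.2 Ω
Step 3 — Series combination: Z_total = R + L + C = 29.3 - j600.1 Ω = 600.8∠-87.2° Ω.
Step 4 — Source phasor: V = 29.6∠-90.0° V = 0 - j29.6 V.
Step 5 — Current: I = V / Z = 0.04921 - j0.002403 A = 0.04927∠-2.8° A.
Step 6 — Complex power: S = V·I* = 0.07112 - j1.457 VA.
Step 7 — Real power: P = Re(S) = 0.07112 W.
Step 8 — Reactive power: Q = Im(S) = -1.457 VAR.
Step 9 — Apparent power: |S| = 1.458 VA.
Step 10 — Power factor: PF = P/|S| = 0.04877 (leading).

(a) P = 0.07112 W  (b) Q = -1.457 VAR  (c) S = 1.458 VA  (d) PF = 0.04877 (leading)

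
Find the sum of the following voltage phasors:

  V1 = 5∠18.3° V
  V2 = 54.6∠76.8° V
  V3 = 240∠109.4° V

Step 1 — Convert each phasor to rectangular form:
  V1 = 5·(cos(18.3°) + j·sin(18.3°)) = 4.747 + j1.57 V
  V2 = 54.6·(cos(76.8°) + j·sin(76.8°)) = 12.47 + j53.16 V
  V3 = 240·(cos(109.4°) + j·sin(109.4°)) = -79.72 + j226.4 V
Step 2 — Sum components: V_total = -62.5 + j281.1 V.
Step 3 — Convert to polar: |V_total| = 288 V, ∠V_total = 102.5°.

V_total = 288∠102.5° V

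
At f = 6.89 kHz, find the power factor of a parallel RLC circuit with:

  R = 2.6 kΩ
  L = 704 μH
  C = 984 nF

Step 1 — Angular frequency: ω = 2π·f = 2π·6890 = 4.329e+04 rad/s.
Step 2 — Component impedances:
  R: Z = R = 2600 Ω
  L: Z = jωL = j·4.329e+04·0.000704 = 0 + j30.48 Ω
  C: Z = 1/(jωC) = -j/(ω·C) = 0 - j23.48 Ω
Step 3 — Parallel combination: 1/Z_total = 1/R + 1/L + 1/C; Z_total = 4.009 - j102 Ω = 102.1∠-87.7° Ω.
Step 4 — Power factor: PF = cos(φ) = Re(Z)/|Z| = 4.009/102.1 = 0.03927.
Step 5 — Type: Im(Z) = -102 ⇒ leading (phase φ = -87.7°).

PF = 0.03927 (leading, φ = -87.7°)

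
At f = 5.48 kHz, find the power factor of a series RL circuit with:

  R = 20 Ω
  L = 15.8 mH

Step 1 — Angular frequency: ω = 2π·f = 2π·5480 = 3.443e+04 rad/s.
Step 2 — Component impedances:
  R: Z = R = 20 Ω
  L: Z = jωL = j·3.443e+04·0.0158 = 0 + j544 Ω
Step 3 — Series combination: Z_total = R + L = 20 + j544 Ω = 544.4∠87.9° Ω.
Step 4 — Power factor: PF = cos(φ) = Re(Z)/|Z| = 20/544.4 = 0.03674.
Step 5 — Type: Im(Z) = 544 ⇒ lagging (phase φ = 87.9°).

PF = 0.03674 (lagging, φ = 87.9°)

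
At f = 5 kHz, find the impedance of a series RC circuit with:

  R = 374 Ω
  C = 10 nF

Step 1 — Angular frequency: ω = 2π·f = 2π·5000 = 3.142e+04 rad/s.
Step 2 — Component impedances:
  R: Z = R = 374 Ω
  C: Z = 1/(jωC) = -j/(ω·C) = 0 - j3183 Ω
Step 3 — Series combination: Z_total = R + C = 374 - j3183 Ω = 3205∠-83.3° Ω.

Z = 374 - j3183 Ω = 3205∠-83.3° Ω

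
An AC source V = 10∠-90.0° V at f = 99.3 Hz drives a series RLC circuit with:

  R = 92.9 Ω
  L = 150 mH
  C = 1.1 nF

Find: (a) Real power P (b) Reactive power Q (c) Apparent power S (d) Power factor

Step 1 — Angular frequency: ω = 2π·f = 2π·99.3 = 623.9 rad/s.
Step 2 — Component impedances:
  R: Z = R = 92.9 Ω
  L: Z = jωL = j·623.9·0.15 = 0 + j93.59 Ω
  C: Z = 1/(jωC) = -j/(ω·C) = 0 - j1.457e+06 Ω
Step 3 — Series combination: Z_total = R + L + C = 92.9 - j1.457e+06 Ω = 1.457e+06∠-90.0° Ω.
Step 4 — Source phasor: V = 10∠-90.0° V = 0 - j10 V.
Step 5 — Current: I = V / Z = 6.864e-06 - j4.376e-10 A = 6.864e-06∠-0.0° A.
Step 6 — Complex power: S = V·I* = 4.376e-09 - j6.864e-05 VA.
Step 7 — Real power: P = Re(S) = 4.376e-09 W.
Step 8 — Reactive power: Q = Im(S) = -6.864e-05 VAR.
Step 9 — Apparent power: |S| = 6.864e-05 VA.
Step 10 — Power factor: PF = P/|S| = 6.376e-05 (leading).

(a) P = 4.376e-09 W  (b) Q = -6.864e-05 VAR  (c) S = 6.864e-05 VA  (d) PF = 6.376e-05 (leading)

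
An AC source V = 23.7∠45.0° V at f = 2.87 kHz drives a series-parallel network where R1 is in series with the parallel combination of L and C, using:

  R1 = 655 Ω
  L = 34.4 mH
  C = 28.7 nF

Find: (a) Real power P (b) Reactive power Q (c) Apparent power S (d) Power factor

Step 1 — Angular frequency: ω = 2π·f = 2π·2870 = 1.803e+04 rad/s.
Step 2 — Component impedances:
  R1: Z = R = 655 Ω
  L: Z = jωL = j·1.803e+04·0.0344 = 0 + j620.3 Ω
  C: Z = 1/(jωC) = -j/(ω·C) = 0 - j1932 Ω
Step 3 — Parallel branch: L || C = 1/(1/L + 1/C) = 0 + j913.6 Ω.
Step 4 — Series with R1: Z_total = R1 + (L || C) = 655 + j913.6 Ω = 1124∠54.4° Ω.
Step 5 — Source phasor: V = 23.7∠45.0° V = 16.76 + j16.76 V.
Step 6 — Current: I = V / Z = 0.0208 - j0.00343 A = 0.02108∠-9.4° A.
Step 7 — Complex power: S = V·I* = 0.2911 + j0.4061 VA.
Step 8 — Real power: P = Re(S) = 0.2911 W.
Step 9 — Reactive power: Q = Im(S) = 0.4061 VAR.
Step 10 — Apparent power: |S| = 0.4996 VA.
Step 11 — Power factor: PF = P/|S| = 0.5826 (lagging).

(a) P = 0.2911 W  (b) Q = 0.4061 VAR  (c) S = 0.4996 VA  (d) PF = 0.5826 (lagging)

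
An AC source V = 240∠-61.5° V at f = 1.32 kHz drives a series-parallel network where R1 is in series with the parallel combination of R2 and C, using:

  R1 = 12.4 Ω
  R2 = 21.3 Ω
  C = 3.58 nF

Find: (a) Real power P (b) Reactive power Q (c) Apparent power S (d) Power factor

Step 1 — Angular frequency: ω = 2π·f = 2π·1320 = 8294 rad/s.
Step 2 — Component impedances:
  R1: Z = R = 12.4 Ω
  R2: Z = R = 21.3 Ω
  C: Z = 1/(jωC) = -j/(ω·C) = 0 - j3.368e+04 Ω
Step 3 — Parallel branch: R2 || C = 1/(1/R2 + 1/C) = 21.3 - j0.01347 Ω.
Step 4 — Series with R1: Z_total = R1 + (R2 || C) = 33.7 - j0.01347 Ω = 33.7∠-0.0° Ω.
Step 5 — Source phasor: V = 240∠-61.5° V = 114.5 - j210.9 V.
Step 6 — Current: I = V / Z = 3.401 - j6.257 A = 7.122∠-61.5° A.
Step 7 — Complex power: S = V·I* = 1709 - j0.6832 VA.
Step 8 — Real power: P = Re(S) = 1709 W.
Step 9 — Reactive power: Q = Im(S) = -0.6832 VAR.
Step 10 — Apparent power: |S| = 1709 VA.
Step 11 — Power factor: PF = P/|S| = 1 (leading).

(a) P = 1709 W  (b) Q = -0.6832 VAR  (c) S = 1709 VA  (d) PF = 1 (leading)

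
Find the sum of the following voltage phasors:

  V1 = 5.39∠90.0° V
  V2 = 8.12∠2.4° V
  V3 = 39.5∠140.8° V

Step 1 — Convert each phasor to rectangular form:
  V1 = 5.39·(cos(90.0°) + j·sin(90.0°)) = 0 + j5.39 V
  V2 = 8.12·(cos(2.4°) + j·sin(2.4°)) = 8.113 + j0.34 V
  V3 = 39.5·(cos(140.8°) + j·sin(140.8°)) = -30.61 + j24.97 V
Step 2 — Sum components: V_total = -22.5 + j30.7 V.
Step 3 — Convert to polar: |V_total| = 38.06 V, ∠V_total = 126.2°.

V_total = 38.06∠126.2° V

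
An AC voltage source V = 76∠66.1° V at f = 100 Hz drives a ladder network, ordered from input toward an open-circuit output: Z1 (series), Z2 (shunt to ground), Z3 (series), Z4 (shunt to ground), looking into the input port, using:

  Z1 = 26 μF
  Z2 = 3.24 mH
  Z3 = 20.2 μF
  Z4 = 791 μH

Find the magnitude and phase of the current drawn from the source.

Step 1 — Angular frequency: ω = 2π·f = 2π·100 = 628.3 rad/s.
Step 2 — Component impedances:
  Z1: Z = 1/(jωC) = -j/(ω·C) = 0 - j61.21 Ω
  Z2: Z = jωL = j·628.3·0.00324 = 0 + j2.036 Ω
  Z3: Z = 1/(jωC) = -j/(ω·C) = 0 - j78.79 Ω
  Z4: Z = jωL = j·628.3·0.000791 = 0 + j0.497 Ω
Step 3 — Ladder network (open output): work backward from the far end, alternating series and parallel combinations. Z_in = 0 - j59.12 Ω = 59.12∠-90.0° Ω.
Step 4 — Source phasor: V = 76∠66.1° V = 30.79 + j69.48 V.
Step 5 — Ohm's law: I = V / Z_total = (30.79 + j69.48) / (0 - j59.12) = -1.175 + j0.5208 A.
Step 6 — Convert to polar: |I| = 1.285 A, ∠I = 156.1°.

I = 1.285∠156.1° A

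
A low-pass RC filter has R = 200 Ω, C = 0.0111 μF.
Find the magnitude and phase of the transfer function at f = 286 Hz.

Step 1 — Angular frequency: ω = 2π·286 = 1797 rad/s.
Step 2 — Transfer function: H(jω) = 1/(1 + jωRC).
Step 3 — Denominator: 1 + jωRC = 1 + j·1797·200·1.11e-08 = 1 + j0.003989.
Step 4 — H = 1 - j0.003989.
Step 5 — Magnitude: |H| = 1 (-0.0 dB); phase: φ = -0.2°.

|H| = 1 (-0.0 dB), φ = -0.2°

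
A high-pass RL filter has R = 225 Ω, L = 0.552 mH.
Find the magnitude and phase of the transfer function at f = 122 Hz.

Step 1 — Angular frequency: ω = 2π·122 = 766.5 rad/s.
Step 2 — Transfer function: H(jω) = jωL/(R + jωL).
Step 3 — Numerator jωL = j·0.4231; denominator R + jωL = 225 + j0.4231.
Step 4 — H = 3.537e-06 + j0.001881.
Step 5 — Magnitude: |H| = 0.001881 (-54.5 dB); phase: φ = 89.9°.

|H| = 0.001881 (-54.5 dB), φ = 89.9°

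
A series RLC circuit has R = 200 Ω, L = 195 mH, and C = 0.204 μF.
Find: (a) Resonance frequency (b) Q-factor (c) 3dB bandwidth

Step 1 — Resonance: ω₀ = 1/√(LC) = 1/√(0.195·2.04e-07) = 5014 rad/s.
Step 2 — f₀ = ω₀/(2π) = 798 Hz.
Step 3 — Series Q: Q = ω₀L/R = 5014·0.195/200 = 4.888.
Step 4 — Bandwidth: Δω = ω₀/Q = 1026 rad/s; BW = Δω/(2π) = 163.2 Hz.

(a) f₀ = 798 Hz  (b) Q = 4.888  (c) BW = 163.2 Hz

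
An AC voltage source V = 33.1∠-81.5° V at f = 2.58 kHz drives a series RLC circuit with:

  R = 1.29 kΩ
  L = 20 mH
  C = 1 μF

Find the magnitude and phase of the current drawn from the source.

Step 1 — Angular frequency: ω = 2π·f = 2π·2580 = 1.621e+04 rad/s.
Step 2 — Component impedances:
  R: Z = R = 1290 Ω
  L: Z = jωL = j·1.621e+04·0.02 = 0 + j324.2 Ω
  C: Z = 1/(jωC) = -j/(ω·C) = 0 - j61.69 Ω
Step 3 — Series combination: Z_total = R + L + C = 1290 + j262.5 Ω = 1316∠11.5° Ω.
Step 4 — Source phasor: V = 33.1∠-81.5° V = 4.892 - j32.74 V.
Step 5 — Ohm's law: I = V / Z_total = (4.892 - j32.74) / (1290 + j262.5) = -0.001317 - j0.02511 A.
Step 6 — Convert to polar: |I| = 0.02514 A, ∠I = -93.0°.

I = 0.02514∠-93.0° A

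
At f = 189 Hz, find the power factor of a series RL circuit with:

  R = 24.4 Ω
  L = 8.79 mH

Step 1 — Angular frequency: ω = 2π·f = 2π·189 = 1188 rad/s.
Step 2 — Component impedances:
  R: Z = R = 24.4 Ω
  L: Z = jωL = j·1188·0.00879 = 0 + j10.44 Ω
Step 3 — Series combination: Z_total = R + L = 24.4 + j10.44 Ω = 26.54∠23.2° Ω.
Step 4 — Power factor: PF = cos(φ) = Re(Z)/|Z| = 24.4/26.54 = 0.9194.
Step 5 — Type: Im(Z) = 10.44 ⇒ lagging (phase φ = 23.2°).

PF = 0.9194 (lagging, φ = 23.2°)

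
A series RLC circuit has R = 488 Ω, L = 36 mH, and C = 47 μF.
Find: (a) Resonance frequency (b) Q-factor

Step 1 — Resonance condition Im(Z)=0 gives ω₀ = 1/√(LC).
Step 2 — ω₀ = 1/√(0.036·4.7e-05) = 768.8 rad/s.
Step 3 — f₀ = ω₀/(2π) = 122.4 Hz.
Step 4 — Series Q: Q = ω₀L/R = 768.8·0.036/488 = 0.05671.

(a) f₀ = 122.4 Hz  (b) Q = 0.05671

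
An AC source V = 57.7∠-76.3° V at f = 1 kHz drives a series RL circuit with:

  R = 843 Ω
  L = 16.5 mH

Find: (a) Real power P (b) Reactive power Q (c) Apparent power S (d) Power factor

Step 1 — Angular frequency: ω = 2π·f = 2π·1000 = 6283 rad/s.
Step 2 — Component impedances:
  R: Z = R = 843 Ω
  L: Z = jωL = j·6283·0.0165 = 0 + j103.7 Ω
Step 3 — Series combination: Z_total = R + L = 843 + j103.7 Ω = 849.4∠7.0° Ω.
Step 4 — Source phasor: V = 57.7∠-76.3° V = 13.67 - j56.06 V.
Step 5 — Current: I = V / Z = 0.007913 - j0.06747 A = 0.06793∠-83.3° A.
Step 6 — Complex power: S = V·I* = 3.89 + j0.4785 VA.
Step 7 — Real power: P = Re(S) = 3.89 W.
Step 8 — Reactive power: Q = Im(S) = 0.4785 VAR.
Step 9 — Apparent power: |S| = 3.92 VA.
Step 10 — Power factor: PF = P/|S| = 0.9925 (lagging).

(a) P = 3.89 W  (b) Q = 0.4785 VAR  (c) S = 3.92 VA  (d) PF = 0.9925 (lagging)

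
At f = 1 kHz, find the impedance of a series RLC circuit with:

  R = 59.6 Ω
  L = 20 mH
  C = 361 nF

Step 1 — Angular frequency: ω = 2π·f = 2π·1000 = 6283 rad/s.
Step 2 — Component impedances:
  R: Z = R = 59.6 Ω
  L: Z = jωL = j·6283·0.02 = 0 + j125.7 Ω
  C: Z = 1/(jωC) = -j/(ω·C) = 0 - j440.9 Ω
Step 3 — Series combination: Z_total = R + L + C = 59.6 - j315.2 Ω = 320.8∠-79.3° Ω.

Z = 59.6 - j315.2 Ω = 320.8∠-79.3° Ω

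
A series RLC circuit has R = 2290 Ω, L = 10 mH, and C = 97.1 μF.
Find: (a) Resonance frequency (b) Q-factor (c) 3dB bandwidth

Step 1 — Resonance condition Im(Z)=0 gives ω₀ = 1/√(LC).
Step 2 — ω₀ = 1/√(0.01·9.71e-05) = 1015 rad/s.
Step 3 — f₀ = ω₀/(2π) = 161.5 Hz.
Step 4 — Series Q: Q = ω₀L/R = 1015·0.01/2290 = 0.004432.
Step 5 — 3dB bandwidth: Δω = ω₀/Q = 2.29e+05 rad/s; BW = Δω/(2π) = 3.645e+04 Hz.

(a) f₀ = 161.5 Hz  (b) Q = 0.004432  (c) BW = 3.645e+04 Hz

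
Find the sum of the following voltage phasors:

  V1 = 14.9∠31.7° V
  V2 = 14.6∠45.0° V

Step 1 — Convert each phasor to rectangular form:
  V1 = 14.9·(cos(31.7°) + j·sin(31.7°)) = 12.68 + j7.83 V
  V2 = 14.6·(cos(45.0°) + j·sin(45.0°)) = 10.32 + j10.32 V
Step 2 — Sum components: V_total = 23 + j18.15 V.
Step 3 — Convert to polar: |V_total| = 29.3 V, ∠V_total = 38.3°.

V_total = 29.3∠38.3° V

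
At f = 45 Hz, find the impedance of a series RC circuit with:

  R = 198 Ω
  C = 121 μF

Step 1 — Angular frequency: ω = 2π·f = 2π·45 = 282.7 rad/s.
Step 2 — Component impedances:
  R: Z = R = 198 Ω
  C: Z = 1/(jωC) = -j/(ω·C) = 0 - j29.23 Ω
Step 3 — Series combination: Z_total = R + C = 198 - j29.23 Ω = 200.1∠-8.4° Ω.

Z = 198 - j29.23 Ω = 200.1∠-8.4° Ω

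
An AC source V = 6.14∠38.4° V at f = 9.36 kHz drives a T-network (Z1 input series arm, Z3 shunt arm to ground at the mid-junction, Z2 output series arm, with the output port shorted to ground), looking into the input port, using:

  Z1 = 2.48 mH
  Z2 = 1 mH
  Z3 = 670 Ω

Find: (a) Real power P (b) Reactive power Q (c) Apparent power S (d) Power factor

Step 1 — Angular frequency: ω = 2π·f = 2π·9360 = 5.881e+04 rad/s.
Step 2 — Component impedances:
  Z1: Z = jωL = j·5.881e+04·0.00248 = 0 + j145.9 Ω
  Z2: Z = jωL = j·5.881e+04·0.001 = 0 + j58.81 Ω
  Z3: Z = R = 670 Ω
Step 3 — With the output port shorted to ground, the output series arm Z2 runs from the junction to ground; the shunt arm Z3 also runs from the junction to ground. They appear in parallel: Z3 || Z2 = 5.123 + j58.36 Ω.
Step 4 — Series with input arm Z1: Z_in = Z1 + (Z3 || Z2) = 5.123 + j204.2 Ω = 204.3∠88.6° Ω.
Step 5 — Source phasor: V = 6.14∠38.4° V = 4.812 + j3.814 V.
Step 6 — Current: I = V / Z = 0.01925 - j0.02308 A = 0.03006∠-50.2° A.
Step 7 — Complex power: S = V·I* = 0.004628 + j0.1845 VA.
Step 8 — Real power: P = Re(S) = 0.004628 W.
Step 9 — Reactive power: Q = Im(S) = 0.1845 VAR.
Step 10 — Apparent power: |S| = 0.1846 VA.
Step 11 — Power factor: PF = P/|S| = 0.02508 (lagging).

(a) P = 0.004628 W  (b) Q = 0.1845 VAR  (c) S = 0.1846 VA  (d) PF = 0.02508 (lagging)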